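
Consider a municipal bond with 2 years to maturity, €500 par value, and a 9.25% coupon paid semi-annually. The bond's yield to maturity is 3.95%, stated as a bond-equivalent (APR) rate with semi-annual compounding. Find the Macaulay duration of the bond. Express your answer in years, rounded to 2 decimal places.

1.88 years

Periodic yield y = 0.01975. Discount each cash flow and weight by its period:
  t   CF        PV=CF/(1+0.01975)^t    t·PV
  1       23.125        22.6771        22.6771
  2       23.125        22.2379        44.4759
  3       23.125        21.8072        65.4217
  4      523.125       483.7607     1,935.0430
  Σ                    550.4830     2,067.6176
Price P = Σ PV = 550.4830.
Macaulay duration = Σ(t·PV) / P = 2,067.6176 / 550.4830 = 3.75601 half-year periods.
In years: 3.75601 / 2 = 1.87800 years.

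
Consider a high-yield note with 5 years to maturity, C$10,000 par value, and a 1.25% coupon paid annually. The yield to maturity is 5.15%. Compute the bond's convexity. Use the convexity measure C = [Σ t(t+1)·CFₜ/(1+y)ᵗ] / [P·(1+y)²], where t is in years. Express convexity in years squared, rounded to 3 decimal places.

With y = 0.0515:
  t   CF        PV=CF/(1+0.0515)^t    t·PV        t(t+1)·PV
  1       125.00       118.8778       118.8778         237.7556
  2       125.00       113.0554       226.1109         678.3326
  3       125.00       107.5182       322.5547       1,290.2190
  4       125.00       102.2523       409.0090       2,045.0451
  5    10,125.00     7,876.7787    39,383.8937     236,303.3625
  Σ                  8,318.4825    40,460.4462     240,554.7148
P = 8,318.4825.
Convexity = Σ t(t+1)·PV / [P·(1+y)²] = 240,554.7148 / (8,318.4825 × 1.105652) = 26.15479.

26.155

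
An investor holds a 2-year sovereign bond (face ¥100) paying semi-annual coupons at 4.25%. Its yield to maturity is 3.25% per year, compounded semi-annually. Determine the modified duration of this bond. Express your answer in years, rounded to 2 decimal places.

Periodic yield y = 0.01625. First find Macaulay duration:
  t   CF        PV=CF/(1+0.01625)^t    t·PV
  1        2.125         2.0910         2.0910
  2        2.125         2.0576         4.1152
  3        2.125         2.0247         6.0741
  4      102.125        95.7480       382.9921
  Σ                    101.9213       395.2724
P = 101.9213; Macaulay duration = 395.2724 / 101.9213 = 3.87821 half-year periods = 1.93911 years.
Modified duration = D_Mac / (1 + y) = 1.93911 / 1.01625 = 1.90810 years.

1.91 years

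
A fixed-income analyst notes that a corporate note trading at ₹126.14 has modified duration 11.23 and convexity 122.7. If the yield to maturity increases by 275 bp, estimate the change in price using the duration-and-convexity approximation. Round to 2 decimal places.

-₹33.10

Duration effect: -D_mod·Δy = -11.23 × (+0.0275) = -0.308825
Convexity effect: ½·C·(Δy)² = 0.5 × 122.7 × (0.0275)² = +0.0463959375
ΔP/P ≈ -0.308825 + 0.0463959375 = -0.2624290625
ΔP ≈ 126.14 × (-0.2624290625) = -33.10280194375.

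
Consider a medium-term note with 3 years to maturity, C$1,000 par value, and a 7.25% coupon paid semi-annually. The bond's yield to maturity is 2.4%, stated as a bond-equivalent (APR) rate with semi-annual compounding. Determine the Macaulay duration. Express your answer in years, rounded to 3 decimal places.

Periodic yield y = 0.012. Discount each cash flow and weight by its period:
  t   CF        PV=CF/(1+0.012)^t    t·PV
  1        36.25        35.8202        35.8202
  2        36.25        35.3954        70.7908
  3        36.25        34.9757       104.9271
  4        36.25        34.5610       138.2439
  5        36.25        34.1512       170.7558
  6     1,036.25       964.6760     5,788.0559
  Σ                  1,139.5794     6,308.5937
Price P = Σ PV = 1,139.5794.
Macaulay duration = Σ(t·PV) / P = 6,308.5937 / 1,139.5794 = 5.53590 half-year periods.
In years: 5.53590 / 2 = 2.76795 years.

2.768 years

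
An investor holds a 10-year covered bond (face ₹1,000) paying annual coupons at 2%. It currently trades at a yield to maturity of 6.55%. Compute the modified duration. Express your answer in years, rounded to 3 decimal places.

8.382 years

Periodic yield y = 0.0655. First find Macaulay duration:
  t   CF        PV=CF/(1+0.0655)^t    t·PV
  1        20.00        18.7705        18.7705
  2        20.00        17.6166        35.2333
  3        20.00        16.5337        49.6011
  4        20.00        15.5173        62.0692
  5        20.00        14.5634        72.8170
  6        20.00        13.6681        82.0088
  7        20.00        12.8279        89.7954
  8        20.00        12.0393        96.3146
  9        20.00        11.2992       101.6931
  10    1,020.00       540.8360     5,408.3605
  Σ                    673.6722     6,016.6634
P = 673.6722; Macaulay duration = 6,016.6634 / 673.6722 = 8.93114 years.
Modified duration = D_Mac / (1 + y) = 8.93114 / 1.0655 = 8.38212 years.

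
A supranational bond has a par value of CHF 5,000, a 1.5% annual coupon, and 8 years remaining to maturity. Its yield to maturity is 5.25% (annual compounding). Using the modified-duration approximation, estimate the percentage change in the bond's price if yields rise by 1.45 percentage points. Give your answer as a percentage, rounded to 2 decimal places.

Periodic yield y = 0.0525. Modified duration first:
  t   CF        PV=CF/(1+0.0525)^t    t·PV
  1        75.00        71.2589        71.2589
  2        75.00        67.7044       135.4089
  3        75.00        64.3272       192.9817
  4        75.00        61.1185       244.4741
  5        75.00        58.0699       290.3493
  6        75.00        55.1733       331.0396
  7        75.00        52.4211       366.9480
  8     5,075.00     3,370.2274    26,961.8195
  Σ                  3,800.3008    28,594.2800
P = 3,800.3008; D_Mac = 7.52421 yrs; D_mod = 7.52421/(1+0.0525) = 7.14890 yrs.
ΔP/P ≈ -D_mod · Δy = -7.14890 × (+0.0145) = -0.103659 = -10.3659%.

-10.37%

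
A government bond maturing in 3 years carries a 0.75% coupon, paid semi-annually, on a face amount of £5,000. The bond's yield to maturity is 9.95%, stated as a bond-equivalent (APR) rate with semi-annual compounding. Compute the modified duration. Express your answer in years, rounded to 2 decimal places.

2.83 years

Periodic yield y = 0.04975. First find Macaulay duration:
  t   CF        PV=CF/(1+0.04975)^t    t·PV
  1        18.75        17.8614        17.8614
  2        18.75        17.0149        34.0298
  3        18.75        16.2085        48.6256
  4        18.75        15.4404        61.7615
  5        18.75        14.7086        73.5431
  6     5,018.75     3,750.4231    22,502.5385
  Σ                  3,831.6569    22,738.3599
P = 3,831.6569; Macaulay duration = 22,738.3599 / 3,831.6569 = 5.93434 half-year periods = 2.96717 years.
Modified duration = D_Mac / (1 + y) = 2.96717 / 1.04975 = 2.82655 years.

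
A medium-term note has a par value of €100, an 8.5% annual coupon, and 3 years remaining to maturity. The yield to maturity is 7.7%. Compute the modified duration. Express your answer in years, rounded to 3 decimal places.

2.575 years

Periodic yield y = 0.077. First find Macaulay duration:
  t   CF        PV=CF/(1+0.077)^t    t·PV
  1         8.50         7.8923         7.8923
  2         8.50         7.3280        14.6561
  3       108.50        86.8526       260.5577
  Σ                    102.0729       283.1060
P = 102.0729; Macaulay duration = 283.1060 / 102.0729 = 2.77357 years.
Modified duration = D_Mac / (1 + y) = 2.77357 / 1.077 = 2.57527 years.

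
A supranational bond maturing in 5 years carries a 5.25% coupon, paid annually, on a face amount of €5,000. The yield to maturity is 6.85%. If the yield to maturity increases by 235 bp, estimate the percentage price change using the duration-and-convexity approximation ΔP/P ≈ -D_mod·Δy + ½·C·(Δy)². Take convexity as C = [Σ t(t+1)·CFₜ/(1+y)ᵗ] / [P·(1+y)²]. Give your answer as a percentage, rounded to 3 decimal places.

With y = 0.0685:
  t   CF        PV=CF/(1+0.0685)^t    t·PV        t(t+1)·PV
  1       262.50       245.6715       245.6715         491.3430
  2       262.50       229.9219       459.8437       1,379.5311
  3       262.50       215.1819       645.5457       2,582.1827
  4       262.50       201.3869       805.5476       4,027.7379
  5     5,262.50     3,778.5004    18,892.5022     113,355.0130
  Σ                  4,670.6626    21,049.1106     121,835.8077
P = 4,670.6626; D_Mac = 4.50666 yrs; D_mod = 4.21775 yrs; C = 22.84796.
Duration effect: -4.21775 × (+0.0235) = -0.099117
Convexity effect: 0.5 × 22.84796 × (0.0235)² = +0.0063089
ΔP/P ≈ -0.099117 + 0.0063089 = -0.092808 = -9.2808%.

-9.281%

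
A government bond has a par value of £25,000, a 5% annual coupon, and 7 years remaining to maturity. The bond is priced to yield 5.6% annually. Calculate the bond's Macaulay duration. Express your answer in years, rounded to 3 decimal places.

6.057 years

Periodic yield y = 0.056. Discount each cash flow and weight by its year:
  t   CF        PV=CF/(1+0.056)^t    t·PV
  1     1,250.00     1,183.7121     1,183.7121
  2     1,250.00     1,120.9395     2,241.8790
  3     1,250.00     1,061.4957     3,184.4872
  4     1,250.00     1,005.2043     4,020.8172
  5     1,250.00       951.8980     4,759.4901
  6     1,250.00       901.4186     5,408.5115
  7    26,250.00    17,925.9376   125,481.5632
  Σ                 24,150.6059   146,280.4604
Price P = Σ PV = 24,150.6059.
Macaulay duration = Σ(t·PV) / P = 146,280.4604 / 24,150.6059 = 6.05701 years.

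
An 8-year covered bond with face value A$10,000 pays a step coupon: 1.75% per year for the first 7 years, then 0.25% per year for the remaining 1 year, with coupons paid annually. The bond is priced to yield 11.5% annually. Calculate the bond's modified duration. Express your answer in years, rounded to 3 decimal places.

6.531 years

Periodic yield y = 0.115. First find Macaulay duration:
  t   CF        PV=CF/(1+0.115)^t    t·PV
  1       175.00       156.9507       156.9507
  2       175.00       140.7629       281.5259
  3       175.00       126.2448       378.7344
  4       175.00       113.2240       452.8961
  5       175.00       101.5462       507.7310
  6       175.00        91.0728       546.4370
  7       175.00        81.6797       571.7577
  8    10,025.00     4,196.4827    33,571.8620
  Σ                  5,007.9639    36,467.8947
P = 5,007.9639; Macaulay duration = 36,467.8947 / 5,007.9639 = 7.28198 years.
Modified duration = D_Mac / (1 + y) = 7.28198 / 1.115 = 6.53092 years.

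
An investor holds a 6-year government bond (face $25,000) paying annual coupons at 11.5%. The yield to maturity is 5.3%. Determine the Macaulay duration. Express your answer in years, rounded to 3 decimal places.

Periodic yield y = 0.053. Discount each cash flow and weight by its year:
  t   CF        PV=CF/(1+0.053)^t    t·PV
  1     2,875.00     2,730.2944     2,730.2944
  2     2,875.00     2,592.8722     5,185.7443
  3     2,875.00     2,462.3667     7,387.1002
  4     2,875.00     2,338.4299     9,353.7198
  5     2,875.00     2,220.7312    11,103.6560
  6    27,875.00    20,447.7087   122,686.2520
  Σ                 32,792.4031   158,446.7667
Price P = Σ PV = 32,792.4031.
Macaulay duration = Σ(t·PV) / P = 158,446.7667 / 32,792.4031 = 4.83181 years.

4.832 years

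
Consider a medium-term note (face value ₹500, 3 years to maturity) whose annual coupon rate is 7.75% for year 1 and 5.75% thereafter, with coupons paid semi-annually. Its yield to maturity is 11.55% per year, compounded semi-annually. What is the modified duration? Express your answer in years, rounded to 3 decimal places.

2.586 years

Periodic yield y = 0.05775. First find Macaulay duration:
  t   CF        PV=CF/(1+0.05775)^t    t·PV
  1       19.375        18.3172        18.3172
  2       19.375        17.3171        34.6342
  3       14.375        12.1467        36.4401
  4       14.375        11.4835        45.9342
  5       14.375        10.8566        54.2829
  6      514.375       367.2668     2,203.6007
  Σ                    437.3879     2,393.2093
P = 437.3879; Macaulay duration = 2,393.2093 / 437.3879 = 5.47159 half-year periods = 2.73580 years.
Modified duration = D_Mac / (1 + y) = 2.73580 / 1.05775 = 2.58643 years.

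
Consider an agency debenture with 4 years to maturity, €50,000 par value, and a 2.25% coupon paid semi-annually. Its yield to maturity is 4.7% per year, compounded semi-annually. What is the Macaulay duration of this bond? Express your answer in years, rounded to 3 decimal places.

Periodic yield y = 0.0235. Discount each cash flow and weight by its period:
  t   CF        PV=CF/(1+0.0235)^t    t·PV
  1       562.50       549.5848       549.5848
  2       562.50       536.9661     1,073.9321
  3       562.50       524.6371     1,573.9113
  4       562.50       512.5912     2,050.3648
  5       562.50       500.8219     2,504.1094
  6       562.50       489.3228     2,935.9368
  7       562.50       478.0877     3,346.6141
  8    50,562.50    41,988.0555   335,904.4443
  Σ                 45,580.0670   349,938.8974
Price P = Σ PV = 45,580.0670.
Macaulay duration = Σ(t·PV) / P = 349,938.8974 / 45,580.0670 = 7.67745 half-year periods.
In years: 7.67745 / 2 = 3.83873 years.

3.839 years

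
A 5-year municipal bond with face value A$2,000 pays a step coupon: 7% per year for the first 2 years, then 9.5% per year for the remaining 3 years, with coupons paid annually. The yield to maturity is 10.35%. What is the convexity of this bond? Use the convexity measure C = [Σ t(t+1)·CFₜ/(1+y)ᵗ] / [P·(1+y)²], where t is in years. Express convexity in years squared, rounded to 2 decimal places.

With y = 0.1035:
  t   CF        PV=CF/(1+0.1035)^t    t·PV        t(t+1)·PV
  1       140.00       126.8691       126.8691         253.7381
  2       140.00       114.9697       229.9394         689.8181
  3       190.00       141.3958       424.1875       1,696.7499
  4       190.00       128.1340       512.5358       2,562.6792
  5     2,190.00     1,338.3892     6,691.9461      40,151.6764
  Σ                  1,849.7577     7,985.4778      45,354.6617
P = 1,849.7577.
Convexity = Σ t(t+1)·PV / [P·(1+y)²] = 45,354.6617 / (1,849.7577 × 1.217712) = 20.13550.

20.14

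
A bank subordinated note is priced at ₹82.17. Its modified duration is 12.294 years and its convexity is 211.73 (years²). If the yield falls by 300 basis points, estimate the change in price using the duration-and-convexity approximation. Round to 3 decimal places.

Duration effect: -D_mod·Δy = -12.294 × (-0.03) = +0.368820
Convexity effect: ½·C·(Δy)² = 0.5 × 211.73 × (-0.03)² = +0.0952785
ΔP/P ≈ +0.368820 + 0.0952785 = +0.4640985
ΔP ≈ 82.17 × (+0.4640985) = +38.134973745.

+₹38.135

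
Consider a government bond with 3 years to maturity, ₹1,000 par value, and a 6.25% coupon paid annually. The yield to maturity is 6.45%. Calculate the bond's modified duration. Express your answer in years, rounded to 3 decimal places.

2.655 years

Periodic yield y = 0.0645. First find Macaulay duration:
  t   CF        PV=CF/(1+0.0645)^t    t·PV
  1        62.50        58.7130        58.7130
  2        62.50        55.1555       110.3110
  3     1,062.50       880.8297     2,642.4890
  Σ                    994.6982     2,811.5130
P = 994.6982; Macaulay duration = 2,811.5130 / 994.6982 = 2.82650 years.
Modified duration = D_Mac / (1 + y) = 2.82650 / 1.0645 = 2.65524 years.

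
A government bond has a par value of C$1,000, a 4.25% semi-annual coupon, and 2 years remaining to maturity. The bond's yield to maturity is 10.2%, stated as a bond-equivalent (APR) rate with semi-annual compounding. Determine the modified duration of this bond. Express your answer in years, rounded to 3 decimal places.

Periodic yield y = 0.051. First find Macaulay duration:
  t   CF        PV=CF/(1+0.051)^t    t·PV
  1        21.25        20.2188        20.2188
  2        21.25        19.2377        38.4754
  3        21.25        18.3042        54.9126
  4     1,021.25       836.9918     3,347.9672
  Σ                    894.7526     3,461.5741
P = 894.7526; Macaulay duration = 3,461.5741 / 894.7526 = 3.86875 half-year periods = 1.93438 years.
Modified duration = D_Mac / (1 + y) = 1.93438 / 1.051 = 1.84051 years.

1.841 years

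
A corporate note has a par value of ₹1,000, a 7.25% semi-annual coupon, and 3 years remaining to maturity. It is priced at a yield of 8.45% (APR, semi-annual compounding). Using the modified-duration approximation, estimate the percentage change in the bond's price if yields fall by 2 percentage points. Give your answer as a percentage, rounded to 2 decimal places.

+5.27%

Periodic yield y = 0.04225. Modified duration first:
  t   CF        PV=CF/(1+0.04225)^t    t·PV
  1        36.25        34.7805        34.7805
  2        36.25        33.3706        66.7412
  3        36.25        32.0179        96.0536
  4        36.25        30.7199       122.8798
  5        36.25        29.4746       147.3732
  6     1,036.25       808.4127     4,850.4761
  Σ                    968.7763     5,318.3044
P = 968.7763; D_Mac = 5.48971 half-year periods = 2.74486 yrs; D_mod = 2.74486/(1+0.04225) = 2.63359 yrs.
ΔP/P ≈ -D_mod · Δy = -2.63359 × (-0.02) = +0.052672 = +5.2672%.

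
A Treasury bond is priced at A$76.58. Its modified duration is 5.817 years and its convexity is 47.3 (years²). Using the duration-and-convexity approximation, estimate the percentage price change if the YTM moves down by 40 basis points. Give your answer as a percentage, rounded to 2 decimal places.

+2.36%

Duration effect: -D_mod·Δy = -5.817 × (-0.004) = +0.023268
Convexity effect: ½·C·(Δy)² = 0.5 × 47.3 × (-0.004)² = +0.0003784
ΔP/P ≈ +0.023268 + 0.0003784 = +0.0236464
= +2.36464%.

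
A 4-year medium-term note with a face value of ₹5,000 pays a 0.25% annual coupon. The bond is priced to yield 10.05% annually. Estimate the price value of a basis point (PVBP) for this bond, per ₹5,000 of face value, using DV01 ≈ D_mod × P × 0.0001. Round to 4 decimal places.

₹1.2476

Periodic yield y = 0.1005.
  t   CF        PV=CF/(1+0.1005)^t    t·PV
  1        12.50        11.3585        11.3585
  2        12.50        10.3212        20.6424
  3        12.50         9.3786        28.1359
  4     5,012.50     3,417.3873    13,669.5491
  Σ                  3,448.4456    13,729.6859
P = 3,448.4456; D_Mac = 3.98141 yrs; D_mod = 3.61782 yrs.
DV01 ≈ 3.61782 × 3,448.4456 × 0.0001 = 1.247586.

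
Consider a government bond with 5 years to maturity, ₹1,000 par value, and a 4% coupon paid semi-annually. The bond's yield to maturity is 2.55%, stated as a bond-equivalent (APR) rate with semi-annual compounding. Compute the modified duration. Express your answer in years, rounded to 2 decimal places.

4.54 years

Periodic yield y = 0.01275. First find Macaulay duration:
  t   CF        PV=CF/(1+0.01275)^t    t·PV
  1        20.00        19.7482        19.7482
  2        20.00        19.4996        38.9992
  3        20.00        19.2541        57.7623
  4        20.00        19.0117        76.0468
  5        20.00        18.7724        93.8618
  6        20.00        18.5360       111.2161
  7        20.00        18.3027       128.1186
  8        20.00        18.0722       144.5779
  9        20.00        17.8447       160.6025
  10    1,020.00       898.6233     8,986.2325
  Σ                  1,067.6649     9,817.1660
P = 1,067.6649; Macaulay duration = 9,817.1660 / 1,067.6649 = 9.19499 half-year periods = 4.59749 years.
Modified duration = D_Mac / (1 + y) = 4.59749 / 1.01275 = 4.53961 years.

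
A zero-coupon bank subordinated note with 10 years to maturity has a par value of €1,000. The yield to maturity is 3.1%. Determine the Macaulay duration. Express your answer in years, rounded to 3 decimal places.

10.000 years

A zero-coupon bond has a single cash flow at maturity, so its Macaulay duration equals its maturity: 10 years.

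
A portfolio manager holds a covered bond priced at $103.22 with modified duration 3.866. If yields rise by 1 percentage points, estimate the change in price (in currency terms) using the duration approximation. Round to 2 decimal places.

Duration approximation: ΔP/P ≈ -D_mod · Δy = -3.866 × (+0.01) = -0.038660.
ΔP ≈ 103.22 × (-0.038660) = -3.9904852.

-$3.99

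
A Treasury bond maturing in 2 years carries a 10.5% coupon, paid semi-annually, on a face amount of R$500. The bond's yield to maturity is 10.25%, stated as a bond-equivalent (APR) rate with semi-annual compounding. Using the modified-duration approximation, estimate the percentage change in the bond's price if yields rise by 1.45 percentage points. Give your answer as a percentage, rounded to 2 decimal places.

Periodic yield y = 0.05125. Modified duration first:
  t   CF        PV=CF/(1+0.05125)^t    t·PV
  1        26.25        24.9703        24.9703
  2        26.25        23.7529        47.5059
  3        26.25        22.5949        67.7848
  4       526.25       430.8916     1,723.5666
  Σ                    502.2098     1,863.8276
P = 502.2098; D_Mac = 3.71125 half-year periods = 1.85563 yrs; D_mod = 1.85563/(1+0.05125) = 1.76516 yrs.
ΔP/P ≈ -D_mod · Δy = -1.76516 × (+0.0145) = -0.025595 = -2.5595%.

-2.56%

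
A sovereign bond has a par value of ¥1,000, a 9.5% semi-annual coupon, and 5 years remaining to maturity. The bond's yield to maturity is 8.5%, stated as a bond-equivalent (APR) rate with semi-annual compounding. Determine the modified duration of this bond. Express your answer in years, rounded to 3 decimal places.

3.946 years

Periodic yield y = 0.0425. First find Macaulay duration:
  t   CF        PV=CF/(1+0.0425)^t    t·PV
  1        47.50        45.5635        45.5635
  2        47.50        43.7060        87.4121
  3        47.50        41.9243       125.7728
  4        47.50        40.2151       160.8605
  5        47.50        38.5757       192.8783
  6        47.50        37.0030       222.0181
  7        47.50        35.4945       248.4616
  8        47.50        34.0475       272.3799
  9        47.50        32.6595       293.9352
  10    1,047.50       690.8653     6,908.6532
  Σ                  1,040.0544     8,557.9352
P = 1,040.0544; Macaulay duration = 8,557.9352 / 1,040.0544 = 8.22835 half-year periods = 4.11418 years.
Modified duration = D_Mac / (1 + y) = 4.11418 / 1.0425 = 3.94645 years.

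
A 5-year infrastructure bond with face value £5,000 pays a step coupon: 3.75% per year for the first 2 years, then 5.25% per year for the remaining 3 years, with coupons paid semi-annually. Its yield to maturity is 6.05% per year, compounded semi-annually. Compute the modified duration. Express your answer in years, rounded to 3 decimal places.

4.413 years

Periodic yield y = 0.03025. First find Macaulay duration:
  t   CF        PV=CF/(1+0.03025)^t    t·PV
  1        93.75        90.9973        90.9973
  2        93.75        88.3255       176.6510
  3        93.75        85.7321       257.1963
  4        93.75        83.2148       332.8594
  5       131.25       113.0801       565.4005
  6       131.25       109.7599       658.5592
  7       131.25       106.5371       745.7598
  8       131.25       103.4090       827.2720
  9       131.25       100.3727       903.3545
  10    5,131.25     3,808.8769    38,088.7695
  Σ                  4,690.3055    42,646.8195
P = 4,690.3055; Macaulay duration = 42,646.8195 / 4,690.3055 = 9.09255 half-year periods = 4.54627 years.
Modified duration = D_Mac / (1 + y) = 4.54627 / 1.03025 = 4.41279 years.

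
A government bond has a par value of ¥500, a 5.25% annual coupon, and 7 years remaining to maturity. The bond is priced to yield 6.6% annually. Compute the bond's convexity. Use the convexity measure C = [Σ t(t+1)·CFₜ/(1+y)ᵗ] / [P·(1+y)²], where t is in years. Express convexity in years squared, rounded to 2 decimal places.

39.94

With y = 0.066:
  t   CF        PV=CF/(1+0.066)^t    t·PV        t(t+1)·PV
  1        26.25        24.6248        24.6248          49.2495
  2        26.25        23.1002        46.2003         138.6009
  3        26.25        21.6699        65.0098         260.0393
  4        26.25        20.3283        81.3131         406.5655
  5        26.25        19.0697        95.3484         572.0902
  6        26.25        17.8890       107.3340         751.3380
  7       526.25       336.4276     2,354.9935      18,839.9481
  Σ                    463.1095     2,774.8239      21,017.8316
P = 463.1095.
Convexity = Σ t(t+1)·PV / [P·(1+y)²] = 21,017.8316 / (463.1095 × 1.136356) = 39.93833.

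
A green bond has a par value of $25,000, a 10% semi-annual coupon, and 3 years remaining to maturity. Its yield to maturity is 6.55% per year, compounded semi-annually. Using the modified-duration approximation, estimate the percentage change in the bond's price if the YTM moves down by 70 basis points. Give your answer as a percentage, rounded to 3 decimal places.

+1.817%

Periodic yield y = 0.03275. Modified duration first:
  t   CF        PV=CF/(1+0.03275)^t    t·PV
  1     1,250.00     1,210.3607     1,210.3607
  2     1,250.00     1,171.9784     2,343.9568
  3     1,250.00     1,134.8133     3,404.4398
  4     1,250.00     1,098.8267     4,395.3067
  5     1,250.00     1,063.9813     5,319.9065
  6    26,250.00    21,635.0591   129,810.3546
  Σ                 27,315.0194   146,484.3251
P = 27,315.0194; D_Mac = 5.36278 half-year periods = 2.68139 yrs; D_mod = 2.68139/(1+0.03275) = 2.59636 yrs.
ΔP/P ≈ -D_mod · Δy = -2.59636 × (-0.007) = +0.018175 = +1.8175%.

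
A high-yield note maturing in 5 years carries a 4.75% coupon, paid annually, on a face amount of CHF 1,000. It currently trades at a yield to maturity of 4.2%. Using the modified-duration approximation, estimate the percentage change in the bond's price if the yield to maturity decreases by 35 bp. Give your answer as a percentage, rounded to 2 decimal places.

+1.54%

Periodic yield y = 0.042. Modified duration first:
  t   CF        PV=CF/(1+0.042)^t    t·PV
  1        47.50        45.5854        45.5854
  2        47.50        43.7480        87.4960
  3        47.50        41.9846       125.9539
  4        47.50        40.2924       161.1695
  5     1,047.50       852.7376     4,263.6882
  Σ                  1,024.3481     4,683.8930
P = 1,024.3481; D_Mac = 4.57256 yrs; D_mod = 4.57256/(1+0.042) = 4.38825 yrs.
ΔP/P ≈ -D_mod · Δy = -4.38825 × (-0.0035) = +0.015359 = +1.5359%.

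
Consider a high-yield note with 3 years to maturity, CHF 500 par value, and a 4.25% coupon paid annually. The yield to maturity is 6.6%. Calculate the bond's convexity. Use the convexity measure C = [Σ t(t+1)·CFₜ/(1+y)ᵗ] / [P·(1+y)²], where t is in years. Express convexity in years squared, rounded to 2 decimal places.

With y = 0.066:
  t   CF        PV=CF/(1+0.066)^t    t·PV        t(t+1)·PV
  1        21.25        19.9343        19.9343          39.8687
  2        21.25        18.7001        37.4003         112.2008
  3       521.25       430.3031     1,290.9092       5,163.6370
  Σ                    468.9375     1,348.2438       5,315.7064
P = 468.9375.
Convexity = Σ t(t+1)·PV / [P·(1+y)²] = 5,315.7064 / (468.9375 × 1.136356) = 9.97543.

9.98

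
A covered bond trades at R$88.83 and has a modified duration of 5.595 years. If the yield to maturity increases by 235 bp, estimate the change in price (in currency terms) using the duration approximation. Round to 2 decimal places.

Duration approximation: ΔP/P ≈ -D_mod · Δy = -5.595 × (+0.0235) = -0.1314825.
ΔP ≈ 88.83 × (-0.1314825) = -11.679590475.

-R$11.68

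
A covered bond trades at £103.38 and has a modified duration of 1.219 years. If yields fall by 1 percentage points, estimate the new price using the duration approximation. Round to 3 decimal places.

£104.640

Duration approximation: ΔP/P ≈ -D_mod · Δy = -1.219 × (-0.01) = +0.012190.
New price ≈ 103.38 × (1 + 0.012190) = 104.6402022.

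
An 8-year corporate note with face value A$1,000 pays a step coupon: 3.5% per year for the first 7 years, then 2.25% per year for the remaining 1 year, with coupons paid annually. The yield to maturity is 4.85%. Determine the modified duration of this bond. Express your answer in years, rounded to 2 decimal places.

Periodic yield y = 0.0485. First find Macaulay duration:
  t   CF        PV=CF/(1+0.0485)^t    t·PV
  1        35.00        33.3810        33.3810
  2        35.00        31.8369        63.6739
  3        35.00        30.3643        91.0928
  4        35.00        28.9597       115.8389
  5        35.00        27.6201       138.1007
  6        35.00        26.3425       158.0552
  7        35.00        25.1240       175.8681
  8     1,022.50       700.0287     5,600.2295
  Σ                    903.6573     6,376.2400
P = 903.6573; Macaulay duration = 6,376.2400 / 903.6573 = 7.05604 years.
Modified duration = D_Mac / (1 + y) = 7.05604 / 1.0485 = 6.72965 years.

6.73 years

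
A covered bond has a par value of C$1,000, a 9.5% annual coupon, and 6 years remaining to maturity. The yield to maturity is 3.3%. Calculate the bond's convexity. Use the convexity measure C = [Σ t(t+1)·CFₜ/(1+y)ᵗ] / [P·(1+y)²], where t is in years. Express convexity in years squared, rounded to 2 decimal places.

With y = 0.033:
  t   CF        PV=CF/(1+0.033)^t    t·PV        t(t+1)·PV
  1        95.00        91.9652        91.9652         183.9303
  2        95.00        89.0273       178.0545         534.1635
  3        95.00        86.1832       258.5496       1,034.1985
  4        95.00        83.4300       333.7201       1,668.6003
  5        95.00        80.7648       403.8239       2,422.9433
  6     1,095.00       901.1813     5,407.0880      37,849.6162
  Σ                  1,332.5517     6,673.2012      43,693.4521
P = 1,332.5517.
Convexity = Σ t(t+1)·PV / [P·(1+y)²] = 43,693.4521 / (1,332.5517 × 1.067089) = 30.72781.

30.73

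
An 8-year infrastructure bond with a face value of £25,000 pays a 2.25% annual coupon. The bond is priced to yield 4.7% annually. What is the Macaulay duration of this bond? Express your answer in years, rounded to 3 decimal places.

Periodic yield y = 0.047. Discount each cash flow and weight by its year:
  t   CF        PV=CF/(1+0.047)^t    t·PV
  1       562.50       537.2493       537.2493
  2       562.50       513.1321     1,026.2642
  3       562.50       490.0975     1,470.2925
  4       562.50       468.0969     1,872.3878
  5       562.50       447.0840     2,235.4200
  6       562.50       427.0143     2,562.0859
  7       562.50       407.8456     2,854.9190
  8    25,562.50    17,702.3072   141,618.4572
  Σ                 20,992.8268   154,177.0758
Price P = Σ PV = 20,992.8268.
Macaulay duration = Σ(t·PV) / P = 154,177.0758 / 20,992.8268 = 7.34427 years.

7.344 years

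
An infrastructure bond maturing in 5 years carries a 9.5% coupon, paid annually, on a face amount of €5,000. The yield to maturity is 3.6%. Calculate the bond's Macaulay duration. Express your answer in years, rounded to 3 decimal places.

4.300 years

Periodic yield y = 0.036. Discount each cash flow and weight by its year:
  t   CF        PV=CF/(1+0.036)^t    t·PV
  1       475.00       458.4942       458.4942
  2       475.00       442.5620       885.1240
  3       475.00       427.1834     1,281.5501
  4       475.00       412.3392     1,649.3567
  5     5,475.00     4,587.5979    22,937.9896
  Σ                  6,328.1766    27,212.5145
Price P = Σ PV = 6,328.1766.
Macaulay duration = Σ(t·PV) / P = 27,212.5145 / 6,328.1766 = 4.30021 years.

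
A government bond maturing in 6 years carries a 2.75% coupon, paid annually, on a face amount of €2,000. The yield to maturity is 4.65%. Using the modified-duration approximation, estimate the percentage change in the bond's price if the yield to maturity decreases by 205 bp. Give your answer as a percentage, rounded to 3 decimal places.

Periodic yield y = 0.0465. Modified duration first:
  t   CF        PV=CF/(1+0.0465)^t    t·PV
  1        55.00        52.5561        52.5561
  2        55.00        50.2209       100.4417
  3        55.00        47.9894       143.9681
  4        55.00        45.8570       183.4281
  5        55.00        43.8194       219.0971
  6     2,055.00     1,564.5031     9,387.0186
  Σ                  1,804.9459    10,086.5097
P = 1,804.9459; D_Mac = 5.58826 yrs; D_mod = 5.58826/(1+0.0465) = 5.33995 yrs.
ΔP/P ≈ -D_mod · Δy = -5.33995 × (-0.0205) = +0.109469 = +10.9469%.

+10.947%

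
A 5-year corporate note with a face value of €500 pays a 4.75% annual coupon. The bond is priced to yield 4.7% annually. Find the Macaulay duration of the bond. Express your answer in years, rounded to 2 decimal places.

4.57 years

Periodic yield y = 0.047. Discount each cash flow and weight by its year:
  t   CF        PV=CF/(1+0.047)^t    t·PV
  1        23.75        22.6839        22.6839
  2        23.75        21.6656        43.3312
  3        23.75        20.6930        62.0790
  4        23.75        19.7641        79.0564
  5       523.75       416.2849     2,081.4244
  Σ                    501.0914     2,288.5748
Price P = Σ PV = 501.0914.
Macaulay duration = Σ(t·PV) / P = 2,288.5748 / 501.0914 = 4.56718 years.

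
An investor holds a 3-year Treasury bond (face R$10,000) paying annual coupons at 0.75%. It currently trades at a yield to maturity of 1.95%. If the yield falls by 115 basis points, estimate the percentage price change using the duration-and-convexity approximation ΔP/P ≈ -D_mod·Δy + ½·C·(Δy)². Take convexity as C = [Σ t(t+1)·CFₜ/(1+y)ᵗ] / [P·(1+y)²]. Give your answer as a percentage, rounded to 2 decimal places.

With y = 0.0195:
  t   CF        PV=CF/(1+0.0195)^t    t·PV        t(t+1)·PV
  1        75.00        73.5655        73.5655         147.1309
  2        75.00        72.1584       144.3168         432.9503
  3    10,075.00     9,507.8728    28,523.6185     114,094.4740
  Σ                  9,653.5967    28,741.5007     114,674.5553
P = 9,653.5967; D_Mac = 2.97728 yrs; D_mod = 2.92034 yrs; C = 11.42887.
Duration effect: -2.92034 × (-0.0115) = +0.033584
Convexity effect: 0.5 × 11.42887 × (-0.0115)² = +0.0007557
ΔP/P ≈ +0.033584 + 0.0007557 = +0.034340 = +3.4340%.

+3.43%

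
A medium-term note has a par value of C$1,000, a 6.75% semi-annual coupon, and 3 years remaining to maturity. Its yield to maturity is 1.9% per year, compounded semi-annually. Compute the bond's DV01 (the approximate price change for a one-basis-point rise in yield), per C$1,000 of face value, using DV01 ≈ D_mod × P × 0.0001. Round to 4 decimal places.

C$0.3145

Periodic yield y = 0.0095.
  t   CF        PV=CF/(1+0.0095)^t    t·PV
  1        33.75        33.4324        33.4324
  2        33.75        33.1178        66.2355
  3        33.75        32.8061        98.4183
  4        33.75        32.4974       129.9896
  5        33.75        32.1916       160.9579
  6     1,033.75       976.7369     5,860.4212
  Σ                  1,140.7821     6,349.4549
P = 1,140.7821; D_Mac = 5.56588 half-year periods = 2.78294 yrs; D_mod = 2.75675 yrs.
DV01 ≈ 2.75675 × 1,140.7821 × 0.0001 = 0.314485.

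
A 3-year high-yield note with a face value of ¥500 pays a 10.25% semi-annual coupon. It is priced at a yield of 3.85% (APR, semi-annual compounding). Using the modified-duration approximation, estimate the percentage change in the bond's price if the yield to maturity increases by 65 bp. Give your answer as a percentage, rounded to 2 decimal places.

-1.71%

Periodic yield y = 0.01925. Modified duration first:
  t   CF        PV=CF/(1+0.01925)^t    t·PV
  1       25.625        25.1410        25.1410
  2       25.625        24.6662        49.3324
  3       25.625        24.2004        72.6011
  4       25.625        23.7433        94.9732
  5       25.625        23.2949       116.4743
  6      525.625       468.8044     2,812.8265
  Σ                    589.8502     3,171.3485
P = 589.8502; D_Mac = 5.37653 half-year periods = 2.68827 yrs; D_mod = 2.68827/(1+0.01925) = 2.63749 yrs.
ΔP/P ≈ -D_mod · Δy = -2.63749 × (+0.0065) = -0.017144 = -1.7144%.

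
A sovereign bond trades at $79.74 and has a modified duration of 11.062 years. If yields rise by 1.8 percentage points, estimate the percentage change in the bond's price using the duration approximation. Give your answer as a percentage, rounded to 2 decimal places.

Duration approximation: ΔP/P ≈ -D_mod · Δy = -11.062 × (+0.018) = -0.199116.
As a percentage: -19.9116%.

-19.91%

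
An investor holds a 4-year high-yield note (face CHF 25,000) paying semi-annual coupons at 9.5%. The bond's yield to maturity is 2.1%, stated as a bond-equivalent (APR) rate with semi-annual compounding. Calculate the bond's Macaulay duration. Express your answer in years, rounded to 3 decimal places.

Periodic yield y = 0.0105. Discount each cash flow and weight by its period:
  t   CF        PV=CF/(1+0.0105)^t    t·PV
  1     1,187.50     1,175.1608     1,175.1608
  2     1,187.50     1,162.9498     2,325.8997
  3     1,187.50     1,150.8657     3,452.5972
  4     1,187.50     1,138.9072     4,555.6289
  5     1,187.50     1,127.0730     5,635.3648
  6     1,187.50     1,115.3617     6,692.1700
  7     1,187.50     1,103.7721     7,726.4044
  8    26,187.50    24,088.1528   192,705.2224
  Σ                 32,062.2431   224,268.4482
Price P = Σ PV = 32,062.2431.
Macaulay duration = Σ(t·PV) / P = 224,268.4482 / 32,062.2431 = 6.99478 half-year periods.
In years: 6.99478 / 2 = 3.49739 years.

3.497 years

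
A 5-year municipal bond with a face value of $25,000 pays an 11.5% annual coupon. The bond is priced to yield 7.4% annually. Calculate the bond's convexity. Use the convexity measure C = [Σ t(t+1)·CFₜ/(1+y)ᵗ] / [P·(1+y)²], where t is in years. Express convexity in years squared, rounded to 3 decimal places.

20.117

With y = 0.074:
  t   CF        PV=CF/(1+0.074)^t    t·PV        t(t+1)·PV
  1     2,875.00     2,676.9088     2,676.9088       5,353.8175
  2     2,875.00     2,492.4662     4,984.9325      14,954.7975
  3     2,875.00     2,320.7321     6,962.1962      27,848.7849
  4     2,875.00     2,160.8306     8,643.3224      43,216.6122
  5    27,875.00    19,507.1341    97,535.6704     585,214.0227
  Σ                 29,158.0718   120,803.0304     676,588.0348
P = 29,158.0718.
Convexity = Σ t(t+1)·PV / [P·(1+y)²] = 676,588.0348 / (29,158.0718 × 1.153476) = 20.11671.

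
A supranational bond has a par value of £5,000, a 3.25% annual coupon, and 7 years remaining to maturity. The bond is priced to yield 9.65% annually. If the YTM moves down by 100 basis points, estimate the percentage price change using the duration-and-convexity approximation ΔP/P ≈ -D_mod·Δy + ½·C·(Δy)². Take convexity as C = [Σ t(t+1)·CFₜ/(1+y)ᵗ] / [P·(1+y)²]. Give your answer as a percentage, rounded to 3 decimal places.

+5.865%

With y = 0.0965:
  t   CF        PV=CF/(1+0.0965)^t    t·PV        t(t+1)·PV
  1       162.50       148.1988       148.1988         296.3976
  2       162.50       135.1562       270.3125         810.9374
  3       162.50       123.2615       369.7845       1,479.1380
  4       162.50       112.4136       449.6544       2,248.2718
  5       162.50       102.5204       512.6019       3,075.6112
  6       162.50        93.4978       560.9870       3,926.9090
  7     5,162.50     2,708.9414    18,962.5899     151,700.7191
  Σ                  3,423.9898    21,274.1289     163,537.9843
P = 3,423.9898; D_Mac = 6.21326 yrs; D_mod = 5.66645 yrs; C = 39.72546.
Duration effect: -5.66645 × (-0.01) = +0.056664
Convexity effect: 0.5 × 39.72546 × (-0.01)² = +0.0019863
ΔP/P ≈ +0.056664 + 0.0019863 = +0.058651 = +5.8651%.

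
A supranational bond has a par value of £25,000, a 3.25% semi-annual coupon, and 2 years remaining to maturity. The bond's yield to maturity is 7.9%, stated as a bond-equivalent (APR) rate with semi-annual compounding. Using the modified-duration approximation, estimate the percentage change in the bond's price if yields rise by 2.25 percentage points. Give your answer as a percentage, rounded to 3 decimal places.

-4.221%

Periodic yield y = 0.0395. Modified duration first:
  t   CF        PV=CF/(1+0.0395)^t    t·PV
  1       406.25       390.8129       390.8129
  2       406.25       375.9624       751.9248
  3       406.25       361.6762     1,085.0285
  4    25,406.25    21,759.1834    87,036.7336
  Σ                 22,887.6348    89,264.4997
P = 22,887.6348; D_Mac = 3.90012 half-year periods = 1.95006 yrs; D_mod = 1.95006/(1+0.0395) = 1.87596 yrs.
ΔP/P ≈ -D_mod · Δy = -1.87596 × (+0.0225) = -0.042209 = -4.2209%.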